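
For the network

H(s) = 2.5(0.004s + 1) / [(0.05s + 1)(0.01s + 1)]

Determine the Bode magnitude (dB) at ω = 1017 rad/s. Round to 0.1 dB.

-33.9 dB

At ω = 1017 rad/s:
zero (1 + j1017·0.004) = 1 + j4.068 → |·| ≈ 4.1891, ∠ ≈ 76.19°
pole (1 + j1017·0.05) = 1 + j50.85 → |·| ≈ 50.86, ∠ ≈ 88.87°
pole (1 + j1017·0.01) = 1 + j10.17 → |·| ≈ 10.219, ∠ ≈ 84.38°
|H| = 2.5 · 4.1891 / (50.86 · 10.219) ≈ 0.02015
Gain = 20 log₁₀(0.02015) ≈ -33.91 dB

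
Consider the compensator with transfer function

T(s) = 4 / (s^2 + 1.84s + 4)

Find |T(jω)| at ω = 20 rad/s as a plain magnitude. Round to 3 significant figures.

0.0101

At s = jω = j20:
quadratic: (j20)² + 1.84·j20 + 4 = -396 + j36.8 → |·| ≈ 397.71, ∠ ≈ 174.69°
|T| = 4 / 397.71 ≈ 0.010058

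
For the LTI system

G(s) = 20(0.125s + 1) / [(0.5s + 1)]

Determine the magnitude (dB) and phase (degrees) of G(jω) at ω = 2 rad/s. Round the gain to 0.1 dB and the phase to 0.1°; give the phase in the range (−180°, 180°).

At ω = 2 rad/s:
zero (1 + j2·0.125) = 1 + j0.25 → |·| ≈ 1.0308, ∠ ≈ 14.04°
pole (1 + j2·0.5) = 1 + j1 → |·| ≈ 1.4142, ∠ ≈ 45.00°
|G| = 20 · 1.0308 / (1.4142) ≈ 14.578
Gain = 20 log₁₀(14.578) ≈ 23.27 dB
∠G = (14.04°) − (45.00°) = -30.96°

23.3 dB, -31.0°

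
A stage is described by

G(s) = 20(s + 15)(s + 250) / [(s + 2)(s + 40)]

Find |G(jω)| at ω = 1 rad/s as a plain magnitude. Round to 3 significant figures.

At s = jω = j1:
zero (s+15): 15 + j1 → |·| = √(15²+1²) = √226 ≈ 15.033, ∠ = arctan(1/15) ≈ 3.81°
zero (s+250): 250 + j1 → |·| = √(250²+1²) = √62501 ≈ 250, ∠ = arctan(1/250) ≈ 0.23°
pole (s+2): 2 + j1 → |·| = √(2²+1²) = √5 ≈ 2.2361, ∠ = arctan(1/2) ≈ 26.57°
pole (s+40): 40 + j1 → |·| = √(40²+1²) = √1601 ≈ 40.012, ∠ = arctan(1/40) ≈ 1.43°
|G| = 20 · 3758.2 / 89.471 ≈ 840.09

840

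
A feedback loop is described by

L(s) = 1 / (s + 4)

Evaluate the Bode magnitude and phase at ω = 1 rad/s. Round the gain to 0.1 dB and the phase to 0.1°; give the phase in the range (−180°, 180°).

At s = jω = j1:
pole (s+4): 4 + j1 → |·| = √(4²+1²) = √17 ≈ 4.1231, ∠ = arctan(1/4) ≈ 14.04°
|L| = 1 / 4.1231 ≈ 0.24254
Gain = 20 log₁₀(0.24254) ≈ -12.30 dB
∠L = 0.00° − 14.04° = -14.04°

-12.3 dB, -14.0°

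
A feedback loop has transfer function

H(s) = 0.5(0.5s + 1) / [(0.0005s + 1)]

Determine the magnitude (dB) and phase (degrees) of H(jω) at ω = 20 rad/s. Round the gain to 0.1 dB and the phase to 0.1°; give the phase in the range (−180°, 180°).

14.0 dB, 83.7°

At ω = 20 rad/s:
zero (1 + j20·0.5) = 1 + j10 → |·| ≈ 10.05, ∠ ≈ 84.29°
pole (1 + j20·0.0005) = 1 + j0.01 → |·| ≈ 1, ∠ ≈ 0.57°
|H| = 0.5 · 10.05 / (1) ≈ 5.025
Gain = 20 log₁₀(5.025) ≈ 14.02 dB
∠H = (84.29°) − (0.57°) = 83.72°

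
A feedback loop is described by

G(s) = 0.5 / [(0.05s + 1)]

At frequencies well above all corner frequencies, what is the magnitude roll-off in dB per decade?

-20 dB/decade

Each pole contributes −20 dB/decade at high frequency; each zero contributes +20 dB/decade.
Net: 0 zero(s) − 1 pole(s) → -20 dB/decade.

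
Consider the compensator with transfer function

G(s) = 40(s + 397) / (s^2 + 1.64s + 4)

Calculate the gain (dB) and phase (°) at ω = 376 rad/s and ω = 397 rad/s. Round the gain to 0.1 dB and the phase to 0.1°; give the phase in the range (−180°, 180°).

At s = jω = j376:
zero (s+397): 397 + j376 → |·| = √(397²+376²) = √298985 ≈ 546.8, ∠ = arctan(376/397) ≈ 43.44°
quadratic: (j376)² + 1.64·j376 + 4 = -141372 + j616.64 → |·| ≈ 1.4137e+05, ∠ ≈ 179.75°
|G| = 40 · 546.8 / 1.4137e+05 ≈ 0.15471
Gain = 20 log₁₀(0.15471) ≈ -16.21 dB
∠G = 43.44° − 179.75° = -136.31°

At s = jω = j397:
zero (s+397): 397 + j397 → |·| = √(397²+397²) = √315218 ≈ 561.44, ∠ = arctan(397/397) ≈ 45.00°
quadratic: (j397)² + 1.64·j397 + 4 = -157605 + j651.08 → |·| ≈ 1.5761e+05, ∠ ≈ 179.76°
|G| = 40 · 561.44 / 1.5761e+05 ≈ 0.14249
Gain = 20 log₁₀(0.14249) ≈ -16.92 dB
∠G = 45.00° − 179.76° = -134.76°

ω = 376: -16.2 dB, -136.3°; ω = 397: -16.9 dB, -134.8°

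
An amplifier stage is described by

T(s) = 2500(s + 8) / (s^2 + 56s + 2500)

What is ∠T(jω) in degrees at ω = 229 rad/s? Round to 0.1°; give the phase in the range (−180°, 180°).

At s = jω = j229:
zero (s+8): 8 + j229 → |·| = √(8²+229²) = √52505 ≈ 229.14, ∠ = arctan(229/8) ≈ 88.00°
quadratic: (j229)² + 56·j229 + 2500 = -49941 + j12824 → |·| ≈ 51561, ∠ ≈ 165.60°
∠T = 88.00° − 165.60° = -77.60°

-77.6°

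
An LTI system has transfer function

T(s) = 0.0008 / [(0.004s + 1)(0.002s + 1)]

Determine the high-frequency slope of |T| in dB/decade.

Each pole contributes −20 dB/decade at high frequency; each zero contributes +20 dB/decade.
Net: 0 zero(s) − 2 pole(s) → -40 dB/decade.

-40 dB/decade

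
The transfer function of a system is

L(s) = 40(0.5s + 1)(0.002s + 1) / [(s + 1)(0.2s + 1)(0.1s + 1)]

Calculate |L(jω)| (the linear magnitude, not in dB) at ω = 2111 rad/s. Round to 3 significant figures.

At ω = 2111 rad/s:
zero (1 + j2111·0.5) = 1 + j1055.5 → |·| ≈ 1055.5, ∠ ≈ 89.95°
zero (1 + j2111·0.002) = 1 + j4.222 → |·| ≈ 4.3388, ∠ ≈ 76.67°
pole (1 + j2111·1) = 1 + j2111 → |·| ≈ 2111, ∠ ≈ 89.97°
pole (1 + j2111·0.2) = 1 + j422.2 → |·| ≈ 422.2, ∠ ≈ 89.86°
pole (1 + j2111·0.1) = 1 + j211.1 → |·| ≈ 211.1, ∠ ≈ 89.73°
|L| = 40 · 1055.5 · 4.3388 / (2111 · 422.2 · 211.1) ≈ 0.00097363

0.000974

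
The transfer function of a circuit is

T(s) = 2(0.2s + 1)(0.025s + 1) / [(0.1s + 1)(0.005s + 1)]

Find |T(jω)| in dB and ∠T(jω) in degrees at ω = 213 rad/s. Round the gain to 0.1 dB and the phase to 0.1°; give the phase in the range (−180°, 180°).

23.4 dB, 33.9°

At ω = 213 rad/s:
zero (1 + j213·0.2) = 1 + j42.6 → |·| ≈ 42.612, ∠ ≈ 88.66°
zero (1 + j213·0.025) = 1 + j5.325 → |·| ≈ 5.4181, ∠ ≈ 79.36°
pole (1 + j213·0.1) = 1 + j21.3 → |·| ≈ 21.323, ∠ ≈ 87.31°
pole (1 + j213·0.005) = 1 + j1.065 → |·| ≈ 1.4609, ∠ ≈ 46.80°
|T| = 2 · 42.612 · 5.4181 / (21.323 · 1.4609) ≈ 14.823
Gain = 20 log₁₀(14.823) ≈ 23.42 dB
∠T = (88.66° + 79.36°) − (87.31° + 46.80°) = 33.91°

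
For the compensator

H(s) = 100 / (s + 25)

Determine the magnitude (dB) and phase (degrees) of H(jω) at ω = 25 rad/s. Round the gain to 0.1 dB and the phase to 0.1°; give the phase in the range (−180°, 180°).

Substitute s = j25:
Numerator: 100 = 100 + j0
Denominator: (j25) + 25 = 25 + j25
|N| = √(100² + 0²) ≈ 100, ∠N ≈ 0.00°
|D| = √(25² + 25²) ≈ 35.355, ∠D ≈ 45.00°
|H| = 100 / 35.355 ≈ 2.8285
Gain = 20 log₁₀(2.8285) ≈ 9.03 dB
∠H = 0.00° − 45.00° = -45.00°

9.0 dB, -45.0°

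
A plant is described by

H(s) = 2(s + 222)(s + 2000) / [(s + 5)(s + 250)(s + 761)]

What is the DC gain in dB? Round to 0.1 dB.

H(0) = 2·222·2000 / (5·250·761) ≈ 0.93351
20 log₁₀(0.93351) ≈ -0.60 dB

-0.6 dB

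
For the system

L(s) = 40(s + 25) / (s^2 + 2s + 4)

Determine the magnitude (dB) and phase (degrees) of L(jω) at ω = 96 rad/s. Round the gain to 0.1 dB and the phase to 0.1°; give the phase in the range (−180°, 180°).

-7.3 dB, -103.4°

At s = jω = j96:
zero (s+25): 25 + j96 → |·| = √(25²+96²) = √9841 ≈ 99.202, ∠ = arctan(96/25) ≈ 75.40°
quadratic: (j96)² + 2·j96 + 4 = -9212 + j192 → |·| ≈ 9214, ∠ ≈ 178.81°
|L| = 40 · 99.202 / 9214 ≈ 0.43066
Gain = 20 log₁₀(0.43066) ≈ -7.32 dB
∠L = 75.40° − 178.81° = -103.41°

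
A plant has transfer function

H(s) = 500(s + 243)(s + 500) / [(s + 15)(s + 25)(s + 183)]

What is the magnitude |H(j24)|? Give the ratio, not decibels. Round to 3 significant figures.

338

At s = jω = j24:
zero (s+243): 243 + j24 → |·| = √(243²+24²) = √59625 ≈ 244.18, ∠ = arctan(24/243) ≈ 5.64°
zero (s+500): 500 + j24 → |·| = √(500²+24²) = √250576 ≈ 500.58, ∠ = arctan(24/500) ≈ 2.75°
pole (s+15): 15 + j24 → |·| = √(15²+24²) = √801 ≈ 28.302, ∠ = arctan(24/15) ≈ 57.99°
pole (s+25): 25 + j24 → |·| = √(25²+24²) = √1201 ≈ 34.655, ∠ = arctan(24/25) ≈ 43.83°
pole (s+183): 183 + j24 → |·| = √(183²+24²) = √34065 ≈ 184.57, ∠ = arctan(24/183) ≈ 7.47°
|H| = 500 · 1.2223e+05 / 1.8103e+05 ≈ 337.6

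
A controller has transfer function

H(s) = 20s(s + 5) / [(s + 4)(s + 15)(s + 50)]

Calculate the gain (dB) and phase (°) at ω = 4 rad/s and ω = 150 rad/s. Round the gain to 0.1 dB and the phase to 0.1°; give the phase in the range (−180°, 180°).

At s = jω = j4:
zero (s+5): 5 + j4 → |·| = √(5²+4²) = √41 ≈ 6.4031, ∠ = arctan(4/5) ≈ 38.66°
zero at origin: s = j4 → |·| = 4, ∠ = 90.00°
pole (s+4): 4 + j4 → |·| = √(4²+4²) = √32 ≈ 5.6569, ∠ = arctan(4/4) ≈ 45.00°
pole (s+15): 15 + j4 → |·| = √(15²+4²) = √241 ≈ 15.524, ∠ = arctan(4/15) ≈ 14.93°
pole (s+50): 50 + j4 → |·| = √(50²+4²) = √2516 ≈ 50.16, ∠ = arctan(4/50) ≈ 4.57°
|H| = 20 · 25.612 / 4404.9 ≈ 0.11629
Gain = 20 log₁₀(0.11629) ≈ -18.69 dB
∠H = 128.66° − 64.50° = 64.16°

At s = jω = j150:
zero (s+5): 5 + j150 → |·| = √(5²+150²) = √22525 ≈ 150.08, ∠ = arctan(150/5) ≈ 88.09°
zero at origin: s = j150 → |·| = 150, ∠ = 90.00°
pole (s+4): 4 + j150 → |·| = √(4²+150²) = √22516 ≈ 150.05, ∠ = arctan(150/4) ≈ 88.47°
pole (s+15): 15 + j150 → |·| = √(15²+150²) = √22725 ≈ 150.75, ∠ = arctan(150/15) ≈ 84.29°
pole (s+50): 50 + j150 → |·| = √(50²+150²) = √25000 ≈ 158.11, ∠ = arctan(150/50) ≈ 71.57°
|H| = 20 · 22512 / 3.5765e+06 ≈ 0.12589
Gain = 20 log₁₀(0.12589) ≈ -18.00 dB
∠H = 178.09° − 244.33° = -66.24°

ω = 4: -18.7 dB, 64.2°; ω = 150: -18.0 dB, -66.2°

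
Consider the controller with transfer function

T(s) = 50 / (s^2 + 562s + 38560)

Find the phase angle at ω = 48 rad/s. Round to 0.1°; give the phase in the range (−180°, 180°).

Substitute s = j48:
Numerator: 50 = 50 + j0
Denominator: (j48)^2 + 562(j48) + 38560 = 36256 + j26976
|N| = √(50² + 0²) ≈ 50, ∠N ≈ 0.00°
|D| = √(36256² + 26976²) ≈ 45191, ∠D ≈ 36.65°
∠T = 0.00° − 36.65° = -36.65°

-36.7°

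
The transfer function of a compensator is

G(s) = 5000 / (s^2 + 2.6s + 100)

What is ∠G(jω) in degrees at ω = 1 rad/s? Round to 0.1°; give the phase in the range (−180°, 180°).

-1.5°

At s = jω = j1:
quadratic: (j1)² + 2.6·j1 + 100 = 99 + j2.6 → |·| ≈ 99.034, ∠ ≈ 1.50°
∠G = 0.00° − 1.50° = -1.50°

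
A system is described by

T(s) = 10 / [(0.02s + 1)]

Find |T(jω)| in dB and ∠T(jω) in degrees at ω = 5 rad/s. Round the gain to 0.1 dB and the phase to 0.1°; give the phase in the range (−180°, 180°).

20.0 dB, -5.7°

At ω = 5 rad/s:
pole (1 + j5·0.02) = 1 + j0.1 → |·| ≈ 1.005, ∠ ≈ 5.71°
|T| = 10 · 1 / (1.005) ≈ 9.9502
Gain = 20 log₁₀(9.9502) ≈ 19.96 dB
∠T = (0°) − (5.71°) = -5.71°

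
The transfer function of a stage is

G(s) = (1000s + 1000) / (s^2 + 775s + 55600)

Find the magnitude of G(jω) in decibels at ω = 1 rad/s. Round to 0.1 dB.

-31.9 dB

Substitute s = j1:
Numerator: 1000(j1) + 1000 = 1000 + j1000
Denominator: (j1)^2 + 775(j1) + 55600 = 55599 + j775
|N| = √(1000² + 1000²) ≈ 1414.2, ∠N ≈ 45.00°
|D| = √(55599² + 775²) ≈ 55604, ∠D ≈ 0.80°
|G| = 1414.2 / 55604 ≈ 0.025433
Gain = 20 log₁₀(0.025433) ≈ -31.89 dB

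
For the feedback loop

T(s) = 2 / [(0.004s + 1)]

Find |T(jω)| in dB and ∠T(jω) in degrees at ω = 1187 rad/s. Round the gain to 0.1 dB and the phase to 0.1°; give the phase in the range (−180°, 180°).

At ω = 1187 rad/s:
pole (1 + j1187·0.004) = 1 + j4.748 → |·| ≈ 4.8522, ∠ ≈ 78.11°
|T| = 2 · 1 / (4.8522) ≈ 0.41218
Gain = 20 log₁₀(0.41218) ≈ -7.70 dB
∠T = (0°) − (78.11°) = -78.11°

-7.7 dB, -78.1°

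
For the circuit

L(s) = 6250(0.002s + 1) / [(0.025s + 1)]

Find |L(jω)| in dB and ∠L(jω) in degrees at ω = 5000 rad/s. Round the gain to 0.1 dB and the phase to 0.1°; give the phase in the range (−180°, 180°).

At ω = 5000 rad/s:
zero (1 + j5000·0.002) = 1 + j10 → |·| ≈ 10.05, ∠ ≈ 84.29°
pole (1 + j5000·0.025) = 1 + j125 → |·| ≈ 125, ∠ ≈ 89.54°
|L| = 6250 · 10.05 / (125) ≈ 502.5
Gain = 20 log₁₀(502.5) ≈ 54.02 dB
∠L = (84.29°) − (89.54°) = -5.25°

54.0 dB, -5.3°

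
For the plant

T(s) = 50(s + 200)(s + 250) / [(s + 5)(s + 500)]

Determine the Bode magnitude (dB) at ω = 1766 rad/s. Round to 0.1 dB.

At s = jω = j1766:
zero (s+200): 200 + j1766 → |·| = √(200²+1766²) = √3158756 ≈ 1777.3, ∠ = arctan(1766/200) ≈ 83.54°
zero (s+250): 250 + j1766 → |·| = √(250²+1766²) = √3181256 ≈ 1783.6, ∠ = arctan(1766/250) ≈ 81.94°
pole (s+5): 5 + j1766 → |·| = √(5²+1766²) = √3118781 ≈ 1766, ∠ = arctan(1766/5) ≈ 89.84°
pole (s+500): 500 + j1766 → |·| = √(500²+1766²) = √3368756 ≈ 1835.4, ∠ = arctan(1766/500) ≈ 74.19°
|T| = 50 · 3.17e+06 / 3.2413e+06 ≈ 48.9
Gain = 20 log₁₀(48.9) ≈ 33.79 dB

33.8 dB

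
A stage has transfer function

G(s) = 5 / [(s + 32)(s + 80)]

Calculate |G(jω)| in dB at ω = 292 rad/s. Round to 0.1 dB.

At s = jω = j292:
pole (s+32): 32 + j292 → |·| = √(32²+292²) = √86288 ≈ 293.75, ∠ = arctan(292/32) ≈ 83.75°
pole (s+80): 80 + j292 → |·| = √(80²+292²) = √91664 ≈ 302.76, ∠ = arctan(292/80) ≈ 74.68°
|G| = 5 / 88936 ≈ 5.622e-05
Gain = 20 log₁₀(5.622e-05) ≈ -85.00 dB

-85.0 dB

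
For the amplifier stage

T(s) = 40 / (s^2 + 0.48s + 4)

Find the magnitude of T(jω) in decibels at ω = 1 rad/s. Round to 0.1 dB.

At s = jω = j1:
quadratic: (j1)² + 0.48·j1 + 4 = 3 + j0.48 → |·| ≈ 3.0382, ∠ ≈ 9.09°
|T| = 40 / 3.0382 ≈ 13.166
Gain = 20 log₁₀(13.166) ≈ 22.39 dB

22.4 dB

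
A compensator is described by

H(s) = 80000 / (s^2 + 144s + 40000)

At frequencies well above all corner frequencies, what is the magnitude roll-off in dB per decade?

-40 dB/decade

Each pole contributes −20 dB/decade at high frequency; each zero contributes +20 dB/decade.
Net: 0 zero(s) − 2 pole(s) → -40 dB/decade.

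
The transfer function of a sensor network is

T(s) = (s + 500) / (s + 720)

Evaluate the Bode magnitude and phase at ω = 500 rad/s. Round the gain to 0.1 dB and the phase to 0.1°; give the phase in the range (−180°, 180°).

At s = jω = j500:
zero (s+500): 500 + j500 → |·| = √(500²+500²) = √500000 ≈ 707.11, ∠ = arctan(500/500) ≈ 45.00°
pole (s+720): 720 + j500 → |·| = √(720²+500²) = √768400 ≈ 876.58, ∠ = arctan(500/720) ≈ 34.78°
|T| = 1 · 707.11 / 876.58 ≈ 0.80667
Gain = 20 log₁₀(0.80667) ≈ -1.87 dB
∠T = 45.00° − 34.78° = 10.22°

-1.9 dB, 10.2°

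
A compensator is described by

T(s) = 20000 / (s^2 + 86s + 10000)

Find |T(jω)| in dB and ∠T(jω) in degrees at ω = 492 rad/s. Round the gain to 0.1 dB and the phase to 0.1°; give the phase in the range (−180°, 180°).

At s = jω = j492:
quadratic: (j492)² + 86·j492 + 10000 = -232064 + j42312 → |·| ≈ 2.3589e+05, ∠ ≈ 169.67°
|T| = 20000 / 2.3589e+05 ≈ 0.084785
Gain = 20 log₁₀(0.084785) ≈ -21.43 dB
∠T = 0.00° − 169.67° = -169.67°

-21.4 dB, -169.7°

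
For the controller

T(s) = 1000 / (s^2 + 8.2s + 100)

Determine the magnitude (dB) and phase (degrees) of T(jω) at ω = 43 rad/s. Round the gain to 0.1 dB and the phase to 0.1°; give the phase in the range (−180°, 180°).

-5.0 dB, -168.6°

At s = jω = j43:
quadratic: (j43)² + 8.2·j43 + 100 = -1749 + j352.6 → |·| ≈ 1784.2, ∠ ≈ 168.60°
|T| = 1000 / 1784.2 ≈ 0.56048
Gain = 20 log₁₀(0.56048) ≈ -5.03 dB
∠T = 0.00° − 168.60° = -168.60°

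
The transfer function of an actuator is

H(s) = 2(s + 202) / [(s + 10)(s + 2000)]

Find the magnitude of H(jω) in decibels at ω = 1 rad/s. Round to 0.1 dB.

At s = jω = j1:
zero (s+202): 202 + j1 → |·| = √(202²+1²) = √40805 ≈ 202, ∠ = arctan(1/202) ≈ 0.28°
pole (s+10): 10 + j1 → |·| = √(10²+1²) = √101 ≈ 10.05, ∠ = arctan(1/10) ≈ 5.71°
pole (s+2000): 2000 + j1 → |·| = √(2000²+1²) = √4000001 ≈ 2000, ∠ = arctan(1/2000) ≈ 0.03°
|H| = 2 · 202 / 20100 ≈ 0.0201
Gain = 20 log₁₀(0.0201) ≈ -33.94 dB

-33.9 dB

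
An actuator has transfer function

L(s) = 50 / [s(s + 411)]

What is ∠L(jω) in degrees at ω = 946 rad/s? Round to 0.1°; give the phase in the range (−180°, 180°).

-156.5°

At s = jω = j946:
pole (s+411): 411 + j946 → |·| = √(411²+946²) = √1063837 ≈ 1031.4, ∠ = arctan(946/411) ≈ 66.52°
pole at origin: |s| = 946, ∠ = 90.00° (in denominator)
∠L = 0.00° − 156.52° = -156.52°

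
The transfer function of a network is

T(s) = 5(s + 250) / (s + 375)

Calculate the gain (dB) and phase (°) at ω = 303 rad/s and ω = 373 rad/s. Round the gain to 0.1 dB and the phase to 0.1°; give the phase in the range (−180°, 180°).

ω = 303: 12.2 dB, 11.5°; ω = 373: 12.6 dB, 11.3°

At s = jω = j303:
zero (s+250): 250 + j303 → |·| = √(250²+303²) = √154309 ≈ 392.82, ∠ = arctan(303/250) ≈ 50.47°
pole (s+375): 375 + j303 → |·| = √(375²+303²) = √232434 ≈ 482.11, ∠ = arctan(303/375) ≈ 38.94°
|T| = 5 · 392.82 / 482.11 ≈ 4.074
Gain = 20 log₁₀(4.074) ≈ 12.20 dB
∠T = 50.47° − 38.94° = 11.53°

At s = jω = j373:
zero (s+250): 250 + j373 → |·| = √(250²+373²) = √201629 ≈ 449.03, ∠ = arctan(373/250) ≈ 56.17°
pole (s+375): 375 + j373 → |·| = √(375²+373²) = √279754 ≈ 528.92, ∠ = arctan(373/375) ≈ 44.85°
|T| = 5 · 449.03 / 528.92 ≈ 4.2448
Gain = 20 log₁₀(4.2448) ≈ 12.56 dB
∠T = 56.17° − 44.85° = 11.32°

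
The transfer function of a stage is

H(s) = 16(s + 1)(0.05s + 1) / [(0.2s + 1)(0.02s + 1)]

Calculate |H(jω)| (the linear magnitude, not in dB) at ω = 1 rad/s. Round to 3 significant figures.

22.2

At ω = 1 rad/s:
zero (1 + j1·1) = 1 + j1 → |·| ≈ 1.4142, ∠ ≈ 45.00°
zero (1 + j1·0.05) = 1 + j0.05 → |·| ≈ 1.0012, ∠ ≈ 2.86°
pole (1 + j1·0.2) = 1 + j0.2 → |·| ≈ 1.0198, ∠ ≈ 11.31°
pole (1 + j1·0.02) = 1 + j0.02 → |·| ≈ 1.0002, ∠ ≈ 1.15°
|H| = 16 · 1.4142 · 1.0012 / (1.0198 · 1.0002) ≈ 22.21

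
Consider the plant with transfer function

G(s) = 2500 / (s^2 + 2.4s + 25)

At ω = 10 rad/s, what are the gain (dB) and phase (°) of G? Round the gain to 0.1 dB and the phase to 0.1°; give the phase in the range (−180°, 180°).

30.0 dB, -162.3°

At s = jω = j10:
quadratic: (j10)² + 2.4·j10 + 25 = -75 + j24 → |·| ≈ 78.746, ∠ ≈ 162.26°
|G| = 2500 / 78.746 ≈ 31.748
Gain = 20 log₁₀(31.748) ≈ 30.03 dB
∠G = 0.00° − 162.26° = -162.26°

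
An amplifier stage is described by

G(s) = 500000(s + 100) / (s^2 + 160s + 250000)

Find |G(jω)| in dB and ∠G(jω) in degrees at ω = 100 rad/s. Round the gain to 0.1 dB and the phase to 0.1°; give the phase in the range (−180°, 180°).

At s = jω = j100:
zero (s+100): 100 + j100 → |·| = √(100²+100²) = √20000 ≈ 141.42, ∠ = arctan(100/100) ≈ 45.00°
quadratic: (j100)² + 160·j100 + 250000 = 240000 + j16000 → |·| ≈ 2.4053e+05, ∠ ≈ 3.81°
|G| = 500000 · 141.42 / 2.4053e+05 ≈ 293.98
Gain = 20 log₁₀(293.98) ≈ 49.37 dB
∠G = 45.00° − 3.81° = 41.19°

49.4 dB, 41.2°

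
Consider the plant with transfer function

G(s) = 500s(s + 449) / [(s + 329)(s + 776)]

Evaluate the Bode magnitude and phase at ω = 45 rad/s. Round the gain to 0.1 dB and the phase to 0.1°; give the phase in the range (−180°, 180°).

31.9 dB, 84.6°

At s = jω = j45:
zero (s+449): 449 + j45 → |·| = √(449²+45²) = √203626 ≈ 451.25, ∠ = arctan(45/449) ≈ 5.72°
zero at origin: s = j45 → |·| = 45, ∠ = 90.00°
pole (s+329): 329 + j45 → |·| = √(329²+45²) = √110266 ≈ 332.06, ∠ = arctan(45/329) ≈ 7.79°
pole (s+776): 776 + j45 → |·| = √(776²+45²) = √604201 ≈ 777.3, ∠ = arctan(45/776) ≈ 3.32°
|G| = 500 · 20306 / 2.5811e+05 ≈ 39.336
Gain = 20 log₁₀(39.336) ≈ 31.90 dB
∠G = 95.72° − 11.11° = 84.61°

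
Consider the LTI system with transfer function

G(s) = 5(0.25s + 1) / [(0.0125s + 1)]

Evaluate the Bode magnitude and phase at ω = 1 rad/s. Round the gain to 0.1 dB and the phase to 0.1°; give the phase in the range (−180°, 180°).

At ω = 1 rad/s:
zero (1 + j1·0.25) = 1 + j0.25 → |·| ≈ 1.0308, ∠ ≈ 14.04°
pole (1 + j1·0.0125) = 1 + j0.0125 → |·| ≈ 1.0001, ∠ ≈ 0.72°
|G| = 5 · 1.0308 / (1.0001) ≈ 5.1535
Gain = 20 log₁₀(5.1535) ≈ 14.24 dB
∠G = (14.04°) − (0.72°) = 13.32°

14.2 dB, 13.3°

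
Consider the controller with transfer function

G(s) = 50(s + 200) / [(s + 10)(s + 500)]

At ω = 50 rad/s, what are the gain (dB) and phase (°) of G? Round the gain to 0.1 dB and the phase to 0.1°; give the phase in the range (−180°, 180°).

-7.9 dB, -70.4°

At s = jω = j50:
zero (s+200): 200 + j50 → |·| = √(200²+50²) = √42500 ≈ 206.16, ∠ = arctan(50/200) ≈ 14.04°
pole (s+10): 10 + j50 → |·| = √(10²+50²) = √2600 ≈ 50.99, ∠ = arctan(50/10) ≈ 78.69°
pole (s+500): 500 + j50 → |·| = √(500²+50²) = √252500 ≈ 502.49, ∠ = arctan(50/500) ≈ 5.71°
|G| = 50 · 206.16 / 25622 ≈ 0.40231
Gain = 20 log₁₀(0.40231) ≈ -7.91 dB
∠G = 14.04° − 84.40° = -70.36°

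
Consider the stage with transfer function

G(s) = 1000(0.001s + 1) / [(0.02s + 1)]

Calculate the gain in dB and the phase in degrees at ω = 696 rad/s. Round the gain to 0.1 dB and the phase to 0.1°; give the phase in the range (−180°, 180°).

At ω = 696 rad/s:
zero (1 + j696·0.001) = 1 + j0.696 → |·| ≈ 1.2184, ∠ ≈ 34.84°
pole (1 + j696·0.02) = 1 + j13.92 → |·| ≈ 13.956, ∠ ≈ 85.89°
|G| = 1000 · 1.2184 / (13.956) ≈ 87.303
Gain = 20 log₁₀(87.303) ≈ 38.82 dB
∠G = (34.84°) − (85.89°) = -51.05°

38.8 dB, -51.1°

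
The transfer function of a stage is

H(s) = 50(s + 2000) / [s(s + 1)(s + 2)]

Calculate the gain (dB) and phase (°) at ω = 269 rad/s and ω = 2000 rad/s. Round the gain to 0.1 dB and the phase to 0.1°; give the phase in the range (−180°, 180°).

ω = 269: -45.7 dB, 98.3°; ω = 2000: -95.1 dB, 135.1°

At s = jω = j269:
zero (s+2000): 2000 + j269 → |·| = √(2000²+269²) = √4072361 ≈ 2018, ∠ = arctan(269/2000) ≈ 7.66°
pole (s+1): 1 + j269 → |·| = √(1²+269²) = √72362 ≈ 269, ∠ = arctan(269/1) ≈ 89.79°
pole (s+2): 2 + j269 → |·| = √(2²+269²) = √72365 ≈ 269.01, ∠ = arctan(269/2) ≈ 89.57°
pole at origin: |s| = 269, ∠ = 90.00° (in denominator)
|H| = 50 · 2018 / 1.9466e+07 ≈ 0.0051834
Gain = 20 log₁₀(0.0051834) ≈ -45.71 dB
∠H = 7.66° − 269.36° = -261.70° ≡ 98.30° (principal value)

At s = jω = j2000:
zero (s+2000): 2000 + j2000 → |·| = √(2000²+2000²) = √8000000 ≈ 2828.4, ∠ = arctan(2000/2000) ≈ 45.00°
pole (s+1): 1 + j2000 → |·| = √(1²+2000²) = √4000001 ≈ 2000, ∠ = arctan(2000/1) ≈ 89.97°
pole (s+2): 2 + j2000 → |·| = √(2²+2000²) = √4000004 ≈ 2000, ∠ = arctan(2000/2) ≈ 89.94°
pole at origin: |s| = 2000, ∠ = 90.00° (in denominator)
|H| = 50 · 2828.4 / 8e+09 ≈ 1.7678e-05
Gain = 20 log₁₀(1.7678e-05) ≈ -95.05 dB
∠H = 45.00° − 269.91° = -224.91° ≡ 135.09° (principal value)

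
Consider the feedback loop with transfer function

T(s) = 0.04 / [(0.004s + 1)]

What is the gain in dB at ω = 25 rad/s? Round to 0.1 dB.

-28.0 dB

At ω = 25 rad/s:
pole (1 + j25·0.004) = 1 + j0.1 → |·| ≈ 1.005, ∠ ≈ 5.71°
|T| = 0.04 · 1 / (1.005) ≈ 0.039801
Gain = 20 log₁₀(0.039801) ≈ -28.00 dB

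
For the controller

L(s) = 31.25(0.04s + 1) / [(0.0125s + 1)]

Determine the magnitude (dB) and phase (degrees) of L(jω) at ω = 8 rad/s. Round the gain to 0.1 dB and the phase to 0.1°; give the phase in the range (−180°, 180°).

30.3 dB, 12.0°

At ω = 8 rad/s:
zero (1 + j8·0.04) = 1 + j0.32 → |·| ≈ 1.05, ∠ ≈ 17.74°
pole (1 + j8·0.0125) = 1 + j0.1 → |·| ≈ 1.005, ∠ ≈ 5.71°
|L| = 31.25 · 1.05 / (1.005) ≈ 32.649
Gain = 20 log₁₀(32.649) ≈ 30.28 dB
∠L = (17.74°) − (5.71°) = 12.03°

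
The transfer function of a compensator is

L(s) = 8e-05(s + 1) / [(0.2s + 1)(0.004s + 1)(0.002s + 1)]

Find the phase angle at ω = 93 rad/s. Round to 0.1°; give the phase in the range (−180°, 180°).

At ω = 93 rad/s:
zero (1 + j93·1) = 1 + j93 → |·| ≈ 93.005, ∠ ≈ 89.38°
pole (1 + j93·0.2) = 1 + j18.6 → |·| ≈ 18.627, ∠ ≈ 86.92°
pole (1 + j93·0.004) = 1 + j0.372 → |·| ≈ 1.067, ∠ ≈ 20.41°
pole (1 + j93·0.002) = 1 + j0.186 → |·| ≈ 1.0172, ∠ ≈ 10.54°
∠L = (89.38°) − (86.92° + 20.41° + 10.54°) = -28.49°

-28.5°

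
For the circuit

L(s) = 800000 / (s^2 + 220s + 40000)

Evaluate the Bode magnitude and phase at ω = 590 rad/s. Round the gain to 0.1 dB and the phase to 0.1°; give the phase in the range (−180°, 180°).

7.6 dB, -157.2°

At s = jω = j590:
quadratic: (j590)² + 220·j590 + 40000 = -308100 + j129800 → |·| ≈ 3.3433e+05, ∠ ≈ 157.15°
|L| = 800000 / 3.3433e+05 ≈ 2.3928
Gain = 20 log₁₀(2.3928) ≈ 7.58 dB
∠L = 0.00° − 157.15° = -157.15°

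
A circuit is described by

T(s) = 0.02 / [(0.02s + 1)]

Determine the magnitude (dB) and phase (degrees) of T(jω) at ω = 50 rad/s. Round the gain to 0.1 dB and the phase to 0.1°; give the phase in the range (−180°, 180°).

-37.0 dB, -45.0°

At ω = 50 rad/s:
pole (1 + j50·0.02) = 1 + j1 → |·| ≈ 1.4142, ∠ ≈ 45.00°
|T| = 0.02 · 1 / (1.4142) ≈ 0.014142
Gain = 20 log₁₀(0.014142) ≈ -36.99 dB
∠T = (0°) − (45.00°) = -45.00°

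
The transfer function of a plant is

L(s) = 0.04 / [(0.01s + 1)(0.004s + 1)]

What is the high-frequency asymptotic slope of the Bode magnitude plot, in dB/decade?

-40 dB/decade

Each pole contributes −20 dB/decade at high frequency; each zero contributes +20 dB/decade.
Net: 0 zero(s) − 2 pole(s) → -40 dB/decade.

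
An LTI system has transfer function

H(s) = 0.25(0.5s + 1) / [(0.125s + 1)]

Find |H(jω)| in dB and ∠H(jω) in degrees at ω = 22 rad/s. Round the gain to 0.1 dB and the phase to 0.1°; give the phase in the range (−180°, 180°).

-0.5 dB, 14.8°

At ω = 22 rad/s:
zero (1 + j22·0.5) = 1 + j11 → |·| ≈ 11.045, ∠ ≈ 84.81°
pole (1 + j22·0.125) = 1 + j2.75 → |·| ≈ 2.9262, ∠ ≈ 70.02°
|H| = 0.25 · 11.045 / (2.9262) ≈ 0.94363
Gain = 20 log₁₀(0.94363) ≈ -0.50 dB
∠H = (84.81°) − (70.02°) = 14.79°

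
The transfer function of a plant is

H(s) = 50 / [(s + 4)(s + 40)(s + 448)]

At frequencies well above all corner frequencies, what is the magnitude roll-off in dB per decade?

-60 dB/decade

Each pole contributes −20 dB/decade at high frequency; each zero contributes +20 dB/decade.
Net: 0 zero(s) − 3 pole(s) → -60 dB/decade.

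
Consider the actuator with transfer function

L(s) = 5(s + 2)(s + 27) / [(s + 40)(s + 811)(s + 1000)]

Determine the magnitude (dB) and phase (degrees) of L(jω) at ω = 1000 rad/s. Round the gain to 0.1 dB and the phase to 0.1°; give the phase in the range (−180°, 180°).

-51.2 dB, -5.3°

At s = jω = j1000:
zero (s+2): 2 + j1000 → |·| = √(2²+1000²) = √1000004 ≈ 1000, ∠ = arctan(1000/2) ≈ 89.89°
zero (s+27): 27 + j1000 → |·| = √(27²+1000²) = √1000729 ≈ 1000.4, ∠ = arctan(1000/27) ≈ 88.45°
pole (s+40): 40 + j1000 → |·| = √(40²+1000²) = √1001600 ≈ 1000.8, ∠ = arctan(1000/40) ≈ 87.71°
pole (s+811): 811 + j1000 → |·| = √(811²+1000²) = √1657721 ≈ 1287.5, ∠ = arctan(1000/811) ≈ 50.96°
pole (s+1000): 1000 + j1000 → |·| = √(1000²+1000²) = √2000000 ≈ 1414.2, ∠ = arctan(1000/1000) ≈ 45.00°
|L| = 5 · 1.0004e+06 / 1.8222e+09 ≈ 0.002745
Gain = 20 log₁₀(0.002745) ≈ -51.23 dB
∠L = 178.34° − 183.67° = -5.33°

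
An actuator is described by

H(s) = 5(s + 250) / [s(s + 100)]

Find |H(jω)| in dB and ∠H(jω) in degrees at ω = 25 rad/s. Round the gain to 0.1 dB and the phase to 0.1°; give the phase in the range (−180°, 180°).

At s = jω = j25:
zero (s+250): 250 + j25 → |·| = √(250²+25²) = √63125 ≈ 251.25, ∠ = arctan(25/250) ≈ 5.71°
pole (s+100): 100 + j25 → |·| = √(100²+25²) = √10625 ≈ 103.08, ∠ = arctan(25/100) ≈ 14.04°
pole at origin: |s| = 25, ∠ = 90.00° (in denominator)
|H| = 5 · 251.25 / 2577 ≈ 0.48749
Gain = 20 log₁₀(0.48749) ≈ -6.24 dB
∠H = 5.71° − 104.04° = -98.33°

-6.2 dB, -98.3°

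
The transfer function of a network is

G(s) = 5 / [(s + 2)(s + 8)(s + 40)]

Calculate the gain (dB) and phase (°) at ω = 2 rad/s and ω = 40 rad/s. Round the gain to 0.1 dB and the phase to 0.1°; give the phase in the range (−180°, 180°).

At s = jω = j2:
pole (s+2): 2 + j2 → |·| = √(2²+2²) = √8 ≈ 2.8284, ∠ = arctan(2/2) ≈ 45.00°
pole (s+8): 8 + j2 → |·| = √(8²+2²) = √68 ≈ 8.2462, ∠ = arctan(2/8) ≈ 14.04°
pole (s+40): 40 + j2 → |·| = √(40²+2²) = √1604 ≈ 40.05, ∠ = arctan(2/40) ≈ 2.86°
|G| = 5 / 934.11 ≈ 0.0053527
Gain = 20 log₁₀(0.0053527) ≈ -45.43 dB
∠G = 0.00° − 61.90° = -61.90°

At s = jω = j40:
pole (s+2): 2 + j40 → |·| = √(2²+40²) = √1604 ≈ 40.05, ∠ = arctan(40/2) ≈ 87.14°
pole (s+8): 8 + j40 → |·| = √(8²+40²) = √1664 ≈ 40.792, ∠ = arctan(40/8) ≈ 78.69°
pole (s+40): 40 + j40 → |·| = √(40²+40²) = √3200 ≈ 56.569, ∠ = arctan(40/40) ≈ 45.00°
|G| = 5 / 92418 ≈ 5.4102e-05
Gain = 20 log₁₀(5.4102e-05) ≈ -85.34 dB
∠G = 0.00° − 210.83° = -210.83° ≡ 149.17° (principal value)

ω = 2: -45.4 dB, -61.9°; ω = 40: -85.3 dB, 149.2°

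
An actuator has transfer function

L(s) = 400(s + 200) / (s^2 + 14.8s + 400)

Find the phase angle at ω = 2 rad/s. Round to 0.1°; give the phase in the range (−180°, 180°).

-3.7°

At s = jω = j2:
zero (s+200): 200 + j2 → |·| = √(200²+2²) = √40004 ≈ 200.01, ∠ = arctan(2/200) ≈ 0.57°
quadratic: (j2)² + 14.8·j2 + 400 = 396 + j29.6 → |·| ≈ 397.1, ∠ ≈ 4.27°
∠L = 0.57° − 4.27° = -3.70°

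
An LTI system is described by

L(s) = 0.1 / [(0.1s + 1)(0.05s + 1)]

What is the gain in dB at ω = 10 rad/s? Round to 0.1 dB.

At ω = 10 rad/s:
pole (1 + j10·0.1) = 1 + j1 → |·| ≈ 1.4142, ∠ ≈ 45.00°
pole (1 + j10·0.05) = 1 + j0.5 → |·| ≈ 1.118, ∠ ≈ 26.57°
|L| = 0.1 · 1 / (1.4142 · 1.118) ≈ 0.063248
Gain = 20 log₁₀(0.063248) ≈ -23.98 dB

-24.0 dB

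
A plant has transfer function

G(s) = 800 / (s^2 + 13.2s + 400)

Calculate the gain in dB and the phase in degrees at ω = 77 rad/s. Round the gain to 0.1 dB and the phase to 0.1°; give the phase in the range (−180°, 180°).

-16.9 dB, -169.6°

At s = jω = j77:
quadratic: (j77)² + 13.2·j77 + 400 = -5529 + j1016.4 → |·| ≈ 5621.6, ∠ ≈ 169.58°
|G| = 800 / 5621.6 ≈ 0.14231
Gain = 20 log₁₀(0.14231) ≈ -16.94 dB
∠G = 0.00° − 169.58° = -169.58°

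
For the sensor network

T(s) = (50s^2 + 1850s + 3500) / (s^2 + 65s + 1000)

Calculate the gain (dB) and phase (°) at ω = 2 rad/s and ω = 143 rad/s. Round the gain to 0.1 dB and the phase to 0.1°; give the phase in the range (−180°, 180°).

ω = 2: 13.9 dB, 40.8°; ω = 143: 33.8 dB, 11.0°

Substitute s = j2:
Numerator: 50(j2)^2 + 1850(j2) + 3500 = 3300 + j3700
Denominator: (j2)^2 + 65(j2) + 1000 = 996 + j130
|N| = √(3300² + 3700²) ≈ 4957.8, ∠N ≈ 48.27°
|D| = √(996² + 130²) ≈ 1004.4, ∠D ≈ 7.44°
|T| = 4957.8 / 1004.4 ≈ 4.9361
Gain = 20 log₁₀(4.9361) ≈ 13.87 dB
∠T = 48.27° − 7.44° = 40.83°

Substitute s = j143:
Numerator: 50(j143)^2 + 1850(j143) + 3500 = -1018950 + j264550
Denominator: (j143)^2 + 65(j143) + 1000 = -19449 + j9295
|N| = √(1018950² + 264550²) ≈ 1.0527e+06, ∠N ≈ 165.45°
|D| = √(19449² + 9295²) ≈ 21556, ∠D ≈ 154.46°
|T| = 1.0527e+06 / 21556 ≈ 48.836
Gain = 20 log₁₀(48.836) ≈ 33.77 dB
∠T = 165.45° − 154.46° = 10.99°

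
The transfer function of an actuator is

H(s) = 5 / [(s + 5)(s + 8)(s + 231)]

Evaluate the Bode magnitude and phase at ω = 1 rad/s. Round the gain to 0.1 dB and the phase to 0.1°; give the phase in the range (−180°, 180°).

At s = jω = j1:
pole (s+5): 5 + j1 → |·| = √(5²+1²) = √26 ≈ 5.099, ∠ = arctan(1/5) ≈ 11.31°
pole (s+8): 8 + j1 → |·| = √(8²+1²) = √65 ≈ 8.0623, ∠ = arctan(1/8) ≈ 7.13°
pole (s+231): 231 + j1 → |·| = √(231²+1²) = √53362 ≈ 231, ∠ = arctan(1/231) ≈ 0.25°
|H| = 5 / 9496.3 ≈ 0.00052652
Gain = 20 log₁₀(0.00052652) ≈ -65.57 dB
∠H = 0.00° − 18.69° = -18.69°

-65.6 dB, -18.7°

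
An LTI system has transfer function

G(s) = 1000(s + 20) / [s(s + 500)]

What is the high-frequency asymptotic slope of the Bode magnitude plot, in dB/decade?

-20 dB/decade

Each pole contributes −20 dB/decade at high frequency; each zero contributes +20 dB/decade.
Net: 1 zero(s) − 2 pole(s) → -20 dB/decade.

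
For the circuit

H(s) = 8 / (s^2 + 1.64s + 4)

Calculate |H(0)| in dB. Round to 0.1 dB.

H(0) = 8 / 4 = 2
20 log₁₀(2) ≈ 6.02 dB

6.0 dB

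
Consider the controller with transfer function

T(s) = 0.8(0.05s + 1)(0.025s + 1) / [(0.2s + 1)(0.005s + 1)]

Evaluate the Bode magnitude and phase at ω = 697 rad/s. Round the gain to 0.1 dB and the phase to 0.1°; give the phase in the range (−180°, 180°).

-0.3 dB, 11.5°

At ω = 697 rad/s:
zero (1 + j697·0.05) = 1 + j34.85 → |·| ≈ 34.864, ∠ ≈ 88.36°
zero (1 + j697·0.025) = 1 + j17.425 → |·| ≈ 17.454, ∠ ≈ 86.72°
pole (1 + j697·0.2) = 1 + j139.4 → |·| ≈ 139.4, ∠ ≈ 89.59°
pole (1 + j697·0.005) = 1 + j3.485 → |·| ≈ 3.6256, ∠ ≈ 73.99°
|T| = 0.8 · 34.864 · 17.454 / (139.4 · 3.6256) ≈ 0.96321
Gain = 20 log₁₀(0.96321) ≈ -0.33 dB
∠T = (88.36° + 86.72°) − (89.59° + 73.99°) = 11.50°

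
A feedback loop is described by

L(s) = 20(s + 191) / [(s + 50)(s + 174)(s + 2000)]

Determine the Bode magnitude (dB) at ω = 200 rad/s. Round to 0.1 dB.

-86.0 dB

At s = jω = j200:
zero (s+191): 191 + j200 → |·| = √(191²+200²) = √76481 ≈ 276.55, ∠ = arctan(200/191) ≈ 46.32°
pole (s+50): 50 + j200 → |·| = √(50²+200²) = √42500 ≈ 206.16, ∠ = arctan(200/50) ≈ 75.96°
pole (s+174): 174 + j200 → |·| = √(174²+200²) = √70276 ≈ 265.1, ∠ = arctan(200/174) ≈ 48.98°
pole (s+2000): 2000 + j200 → |·| = √(2000²+200²) = √4040000 ≈ 2010, ∠ = arctan(200/2000) ≈ 5.71°
|L| = 20 · 276.55 / 1.0985e+08 ≈ 5.035e-05
Gain = 20 log₁₀(5.035e-05) ≈ -85.96 dB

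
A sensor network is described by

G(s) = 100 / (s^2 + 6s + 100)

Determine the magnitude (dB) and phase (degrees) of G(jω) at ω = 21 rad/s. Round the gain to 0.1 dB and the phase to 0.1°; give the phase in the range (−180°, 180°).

-11.2 dB, -159.7°

At s = jω = j21:
quadratic: (j21)² + 6·j21 + 100 = -341 + j126 → |·| ≈ 363.53, ∠ ≈ 159.72°
|G| = 100 / 363.53 ≈ 0.27508
Gain = 20 log₁₀(0.27508) ≈ -11.21 dB
∠G = 0.00° − 159.72° = -159.72°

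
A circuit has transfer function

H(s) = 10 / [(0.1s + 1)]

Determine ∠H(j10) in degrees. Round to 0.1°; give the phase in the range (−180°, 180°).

-45.0°

At ω = 10 rad/s:
pole (1 + j10·0.1) = 1 + j1 → |·| ≈ 1.4142, ∠ ≈ 45.00°
∠H = (0°) − (45.00°) = -45.00°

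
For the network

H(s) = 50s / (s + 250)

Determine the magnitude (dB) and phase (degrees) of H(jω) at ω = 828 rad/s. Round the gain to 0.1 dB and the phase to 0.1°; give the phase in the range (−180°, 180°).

At s = jω = j828:
zero at origin: s = j828 → |·| = 828, ∠ = 90.00°
pole (s+250): 250 + j828 → |·| = √(250²+828²) = √748084 ≈ 864.92, ∠ = arctan(828/250) ≈ 73.20°
|H| = 50 · 828 / 864.92 ≈ 47.866
Gain = 20 log₁₀(47.866) ≈ 33.60 dB
∠H = 90.00° − 73.20° = 16.80°

33.6 dB, 16.8°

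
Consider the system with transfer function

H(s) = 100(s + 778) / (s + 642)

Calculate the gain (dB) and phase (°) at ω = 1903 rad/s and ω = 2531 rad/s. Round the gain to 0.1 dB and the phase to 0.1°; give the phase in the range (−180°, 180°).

ω = 1903: 40.2 dB, -3.6°; ω = 2531: 40.1 dB, -2.9°

At s = jω = j1903:
zero (s+778): 778 + j1903 → |·| = √(778²+1903²) = √4226693 ≈ 2055.9, ∠ = arctan(1903/778) ≈ 67.76°
pole (s+642): 642 + j1903 → |·| = √(642²+1903²) = √4033573 ≈ 2008.4, ∠ = arctan(1903/642) ≈ 71.36°
|H| = 100 · 2055.9 / 2008.4 ≈ 102.37
Gain = 20 log₁₀(102.37) ≈ 40.20 dB
∠H = 67.76° − 71.36° = -3.60°

At s = jω = j2531:
zero (s+778): 778 + j2531 → |·| = √(778²+2531²) = √7011245 ≈ 2647.9, ∠ = arctan(2531/778) ≈ 72.91°
pole (s+642): 642 + j2531 → |·| = √(642²+2531²) = √6818125 ≈ 2611.2, ∠ = arctan(2531/642) ≈ 75.77°
|H| = 100 · 2647.9 / 2611.2 ≈ 101.41
Gain = 20 log₁₀(101.41) ≈ 40.12 dB
∠H = 72.91° − 75.77° = -2.86°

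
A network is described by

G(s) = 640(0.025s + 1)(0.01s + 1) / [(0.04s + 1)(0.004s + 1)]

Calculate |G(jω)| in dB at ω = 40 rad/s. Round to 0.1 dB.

At ω = 40 rad/s:
zero (1 + j40·0.025) = 1 + j1 → |·| ≈ 1.4142, ∠ ≈ 45.00°
zero (1 + j40·0.01) = 1 + j0.4 → |·| ≈ 1.077, ∠ ≈ 21.80°
pole (1 + j40·0.04) = 1 + j1.6 → |·| ≈ 1.8868, ∠ ≈ 57.99°
pole (1 + j40·0.004) = 1 + j0.16 → |·| ≈ 1.0127, ∠ ≈ 9.09°
|G| = 640 · 1.4142 · 1.077 / (1.8868 · 1.0127) ≈ 510.15
Gain = 20 log₁₀(510.15) ≈ 54.15 dB

54.2 dB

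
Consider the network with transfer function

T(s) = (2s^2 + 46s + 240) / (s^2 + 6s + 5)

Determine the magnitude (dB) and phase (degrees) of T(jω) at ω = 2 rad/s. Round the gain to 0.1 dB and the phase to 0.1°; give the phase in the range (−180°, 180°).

26.3 dB, -63.6°

Substitute s = j2:
Numerator: 2(j2)^2 + 46(j2) + 240 = 232 + j92
Denominator: (j2)^2 + 6(j2) + 5 = 1 + j12
|N| = √(232² + 92²) ≈ 249.58, ∠N ≈ 21.63°
|D| = √(1² + 12²) ≈ 12.042, ∠D ≈ 85.24°
|T| = 249.58 / 12.042 ≈ 20.726
Gain = 20 log₁₀(20.726) ≈ 26.33 dB
∠T = 21.63° − 85.24° = -63.61°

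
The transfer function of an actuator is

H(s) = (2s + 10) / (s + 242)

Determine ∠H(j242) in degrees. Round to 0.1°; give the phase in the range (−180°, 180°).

43.8°

Substitute s = j242:
Numerator: 2(j242) + 10 = 10 + j484
Denominator: (j242) + 242 = 242 + j242
|N| = √(10² + 484²) ≈ 484.1, ∠N ≈ 88.82°
|D| = √(242² + 242²) ≈ 342.24, ∠D ≈ 45.00°
∠H = 88.82° − 45.00° = 43.82°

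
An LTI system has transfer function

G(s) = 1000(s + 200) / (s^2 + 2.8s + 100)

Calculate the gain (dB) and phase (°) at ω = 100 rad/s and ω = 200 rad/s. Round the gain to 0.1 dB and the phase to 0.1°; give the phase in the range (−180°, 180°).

At s = jω = j100:
zero (s+200): 200 + j100 → |·| = √(200²+100²) = √50000 ≈ 223.61, ∠ = arctan(100/200) ≈ 26.57°
quadratic: (j100)² + 2.8·j100 + 100 = -9900 + j280 → |·| ≈ 9904, ∠ ≈ 178.38°
|G| = 1000 · 223.61 / 9904 ≈ 22.578
Gain = 20 log₁₀(22.578) ≈ 27.07 dB
∠G = 26.57° − 178.38° = -151.81°

At s = jω = j200:
zero (s+200): 200 + j200 → |·| = √(200²+200²) = √80000 ≈ 282.84, ∠ = arctan(200/200) ≈ 45.00°
quadratic: (j200)² + 2.8·j200 + 100 = -39900 + j560 → |·| ≈ 39904, ∠ ≈ 179.20°
|G| = 1000 · 282.84 / 39904 ≈ 7.088
Gain = 20 log₁₀(7.088) ≈ 17.01 dB
∠G = 45.00° − 179.20° = -134.20°

ω = 100: 27.1 dB, -151.8°; ω = 200: 17.0 dB, -134.2°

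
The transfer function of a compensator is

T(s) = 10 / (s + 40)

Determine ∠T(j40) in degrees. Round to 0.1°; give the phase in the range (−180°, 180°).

Substitute s = j40:
Numerator: 10 = 10 + j0
Denominator: (j40) + 40 = 40 + j40
|N| = √(10² + 0²) ≈ 10, ∠N ≈ 0.00°
|D| = √(40² + 40²) ≈ 56.569, ∠D ≈ 45.00°
∠T = 0.00° − 45.00° = -45.00°

-45.0°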